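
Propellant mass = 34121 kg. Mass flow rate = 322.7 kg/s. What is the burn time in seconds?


tb = 34121 / 322.7 = 105.7 s

105.7 s


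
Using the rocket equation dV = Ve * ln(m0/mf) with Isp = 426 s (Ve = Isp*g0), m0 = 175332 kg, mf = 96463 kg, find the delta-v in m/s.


Ve = 426 * 9.81 = 4179.06 m/s
dV = 4179.06 * ln(175332/96463) = 2497 m/s

2497 m/s


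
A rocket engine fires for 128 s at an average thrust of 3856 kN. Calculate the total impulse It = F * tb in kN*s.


It = 3856 * 128 = 493568 kN*s

493568 kN*s


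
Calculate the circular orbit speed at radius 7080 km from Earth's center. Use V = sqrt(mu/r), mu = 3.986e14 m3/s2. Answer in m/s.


V = sqrt(3.986e14 / 7080000) = 7503 m/s

7503 m/s


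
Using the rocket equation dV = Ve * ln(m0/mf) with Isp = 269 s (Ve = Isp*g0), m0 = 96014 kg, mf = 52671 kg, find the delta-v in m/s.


Ve = 269 * 9.81 = 2638.89 m/s
dV = 2638.89 * ln(96014/52671) = 1584 m/s

1584 m/s


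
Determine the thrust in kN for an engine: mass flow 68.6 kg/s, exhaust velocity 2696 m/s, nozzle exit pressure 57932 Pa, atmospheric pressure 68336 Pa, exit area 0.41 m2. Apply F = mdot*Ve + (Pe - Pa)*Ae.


F = 68.6 * 2696 + (57932 - 68336) * 0.41 = 180680.0 N = 180.7 kN

180.7 kN


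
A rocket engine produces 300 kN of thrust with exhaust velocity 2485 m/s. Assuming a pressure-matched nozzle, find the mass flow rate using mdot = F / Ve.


mdot = F / Ve = 300000 / 2485 = 120.7 kg/s

120.7 kg/s


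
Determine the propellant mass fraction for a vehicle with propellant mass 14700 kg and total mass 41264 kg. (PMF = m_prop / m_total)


PMF = 14700 / 41264 = 0.356

0.356


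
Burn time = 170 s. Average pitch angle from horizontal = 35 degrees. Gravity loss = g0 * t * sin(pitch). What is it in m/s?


GL = 9.81 * 170 * sin(35 deg) = 957 m/s

957 m/s


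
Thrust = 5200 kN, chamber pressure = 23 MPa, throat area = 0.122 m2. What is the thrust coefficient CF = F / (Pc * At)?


CF = 5200000 / (23e6 * 0.122) = 1.85

1.85


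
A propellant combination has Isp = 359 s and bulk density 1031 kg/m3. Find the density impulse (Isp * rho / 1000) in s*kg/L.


rho*Isp = 359 * 1031 / 1000 = 370 s*kg/L

370 s*kg/L


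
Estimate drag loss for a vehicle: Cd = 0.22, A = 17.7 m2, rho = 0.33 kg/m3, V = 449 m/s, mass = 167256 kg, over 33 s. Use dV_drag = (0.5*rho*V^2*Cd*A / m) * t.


D = 0.5 * 0.33 * 449^2 * 0.22 * 17.7 = 129530.66 N
a = 129530.66 / 167256 = 0.7744 m/s2
dV = 0.7744 * 33 = 25.6 m/s

25.6 m/s


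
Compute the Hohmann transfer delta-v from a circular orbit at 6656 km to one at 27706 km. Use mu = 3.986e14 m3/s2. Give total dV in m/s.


V1 = sqrt(mu/r1) = 7738.59 m/s
dV1 = V1*(sqrt(2*r2/(r1+r2)) - 1) = 2088.49 m/s
V2 = sqrt(mu/r2) = 3792.99 m/s
dV2 = V2*(1 - sqrt(2*r1/(r1+r2))) = 1432.16 m/s
Total dV = 3521 m/s

3521 m/s


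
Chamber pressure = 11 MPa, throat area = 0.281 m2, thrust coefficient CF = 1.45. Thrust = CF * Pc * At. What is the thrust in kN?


F = 1.45 * 11e6 * 0.281 = 4.4820e+06 N = 4481.9 kN

4481.9 kN


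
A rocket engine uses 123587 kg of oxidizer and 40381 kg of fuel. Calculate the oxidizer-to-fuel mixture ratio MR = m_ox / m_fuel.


MR = 123587 / 40381 = 3.06

3.06


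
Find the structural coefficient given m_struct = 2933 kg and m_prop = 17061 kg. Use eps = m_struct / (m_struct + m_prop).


eps = 2933 / (2933 + 17061) = 0.1467

0.1467


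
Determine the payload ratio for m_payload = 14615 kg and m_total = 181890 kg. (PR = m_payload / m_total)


PR = 14615 / 181890 = 0.0804

0.0804


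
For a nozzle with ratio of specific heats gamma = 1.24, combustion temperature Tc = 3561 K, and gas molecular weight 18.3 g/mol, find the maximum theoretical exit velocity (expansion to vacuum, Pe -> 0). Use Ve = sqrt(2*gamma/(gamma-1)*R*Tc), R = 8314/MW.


R = 8314 / 18.3 = 454.32 J/(kg.K)
Ve = sqrt(2 * 1.24 / (1.24 - 1) * 454.32 * 3561) = 4089 m/s

4089 m/s


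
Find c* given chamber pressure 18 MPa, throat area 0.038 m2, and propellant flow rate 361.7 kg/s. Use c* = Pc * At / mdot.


c* = 18e6 * 0.038 / 361.7 = 1891 m/s

1891 m/s


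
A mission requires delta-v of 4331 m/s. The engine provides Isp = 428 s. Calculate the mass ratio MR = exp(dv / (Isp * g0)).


Ve = 428 * 9.81 = 4198.68 m/s
MR = exp(4331 / 4198.68) = 2.805

2.805


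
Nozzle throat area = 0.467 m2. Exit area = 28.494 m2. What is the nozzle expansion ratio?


AR = 28.494 / 0.467 = 61.0

61.0


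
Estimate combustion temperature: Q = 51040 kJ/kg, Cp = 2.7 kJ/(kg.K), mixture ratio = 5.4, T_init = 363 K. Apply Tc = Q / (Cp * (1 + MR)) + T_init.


Tc = 51040 / (2.7 * (1 + 5.4)) + 363 = 3317 K

3317 K


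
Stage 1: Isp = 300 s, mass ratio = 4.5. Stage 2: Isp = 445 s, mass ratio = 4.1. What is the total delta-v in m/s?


dV1 = 300 * 9.81 * ln(4.5) = 4426.5 m/s
dV2 = 445 * 9.81 * ln(4.1) = 6159.6 m/s
Total dV = 4426.5 + 6159.6 = 10586.1 m/s ~ 10586 m/s

10586 m/s


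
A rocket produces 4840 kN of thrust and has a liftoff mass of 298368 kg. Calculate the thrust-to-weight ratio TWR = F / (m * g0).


TWR = 4840000 / (298368 * 9.81) = 1.65

1.65


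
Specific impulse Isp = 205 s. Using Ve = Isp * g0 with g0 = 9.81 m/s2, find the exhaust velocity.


Ve = Isp * g0 = 205 * 9.81 = 2011.1 m/s

2011.1 m/s


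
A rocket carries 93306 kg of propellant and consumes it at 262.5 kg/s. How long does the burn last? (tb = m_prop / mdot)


tb = 93306 / 262.5 = 355.5 s

355.5 s


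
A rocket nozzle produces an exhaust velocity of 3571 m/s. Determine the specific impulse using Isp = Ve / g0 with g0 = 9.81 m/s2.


Isp = Ve / g0 = 3571 / 9.81 = 364.0 s

364.0 s


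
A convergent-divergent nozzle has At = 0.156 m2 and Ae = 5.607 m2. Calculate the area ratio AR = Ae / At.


AR = 5.607 / 0.156 = 35.9

35.9


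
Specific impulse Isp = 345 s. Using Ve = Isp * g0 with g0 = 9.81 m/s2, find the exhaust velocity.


Ve = Isp * g0 = 345 * 9.81 = 3384.5 m/s

3384.5 m/s


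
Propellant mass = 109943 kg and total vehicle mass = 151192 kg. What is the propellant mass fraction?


PMF = 109943 / 151192 = 0.727

0.727


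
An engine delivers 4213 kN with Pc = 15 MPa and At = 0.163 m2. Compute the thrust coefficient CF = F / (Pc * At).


CF = 4213000 / (15e6 * 0.163) = 1.72

1.72


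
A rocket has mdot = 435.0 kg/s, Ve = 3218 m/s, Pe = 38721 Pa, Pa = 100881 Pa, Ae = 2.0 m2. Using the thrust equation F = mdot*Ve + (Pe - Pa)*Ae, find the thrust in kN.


F = 435.0 * 3218 + (38721 - 100881) * 2.0 = 1.2755e+06 N = 1275.5 kN

1275.5 kN


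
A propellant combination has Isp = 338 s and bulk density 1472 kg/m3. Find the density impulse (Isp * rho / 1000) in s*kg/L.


rho*Isp = 338 * 1472 / 1000 = 498 s*kg/L

498 s*kg/L


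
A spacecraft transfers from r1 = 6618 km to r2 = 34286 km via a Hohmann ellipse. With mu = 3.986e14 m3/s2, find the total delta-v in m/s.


V1 = sqrt(mu/r1) = 7760.78 m/s
dV1 = V1*(sqrt(2*r2/(r1+r2)) - 1) = 2287.6 m/s
V2 = sqrt(mu/r2) = 3409.65 m/s
dV2 = V2*(1 - sqrt(2*r1/(r1+r2))) = 1470.08 m/s
Total dV = 3758 m/s

3758 m/s


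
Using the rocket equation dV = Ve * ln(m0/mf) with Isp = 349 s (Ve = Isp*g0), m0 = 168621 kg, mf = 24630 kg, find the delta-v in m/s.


Ve = 349 * 9.81 = 3423.69 m/s
dV = 3423.69 * ln(168621/24630) = 6586 m/s

6586 m/s


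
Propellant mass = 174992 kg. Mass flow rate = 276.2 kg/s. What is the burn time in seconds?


tb = 174992 / 276.2 = 633.6 s

633.6 s


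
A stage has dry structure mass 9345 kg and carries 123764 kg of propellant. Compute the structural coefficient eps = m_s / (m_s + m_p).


eps = 9345 / (9345 + 123764) = 0.0702

0.0702


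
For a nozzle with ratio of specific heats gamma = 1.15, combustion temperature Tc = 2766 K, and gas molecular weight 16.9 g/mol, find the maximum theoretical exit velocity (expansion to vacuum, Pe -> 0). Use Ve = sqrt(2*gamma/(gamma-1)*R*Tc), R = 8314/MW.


R = 8314 / 16.9 = 491.95 J/(kg.K)
Ve = sqrt(2 * 1.15 / (1.15 - 1) * 491.95 * 2766) = 4568 m/s

4568 m/s


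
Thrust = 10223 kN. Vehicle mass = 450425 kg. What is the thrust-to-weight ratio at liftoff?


TWR = 10223000 / (450425 * 9.81) = 2.31

2.31


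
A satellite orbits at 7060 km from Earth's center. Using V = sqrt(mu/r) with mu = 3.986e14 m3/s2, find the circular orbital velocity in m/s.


V = sqrt(3.986e14 / 7060000) = 7514 m/s

7514 m/s


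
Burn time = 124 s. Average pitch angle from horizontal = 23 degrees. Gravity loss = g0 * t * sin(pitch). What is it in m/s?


GL = 9.81 * 124 * sin(23 deg) = 475 m/s

475 m/s


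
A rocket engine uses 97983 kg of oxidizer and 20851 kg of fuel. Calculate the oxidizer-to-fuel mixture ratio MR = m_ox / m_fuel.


MR = 97983 / 20851 = 4.7

4.7


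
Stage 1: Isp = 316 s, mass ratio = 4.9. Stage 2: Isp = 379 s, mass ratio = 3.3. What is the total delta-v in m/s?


dV1 = 316 * 9.81 * ln(4.9) = 4926.6 m/s
dV2 = 379 * 9.81 * ln(3.3) = 4439.0 m/s
Total dV = 4926.6 + 4439.0 = 9365.6 m/s ~ 9366 m/s

9366 m/s


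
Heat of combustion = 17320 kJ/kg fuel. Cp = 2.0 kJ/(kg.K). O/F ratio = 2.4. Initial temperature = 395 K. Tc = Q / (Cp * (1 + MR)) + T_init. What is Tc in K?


Tc = 17320 / (2.0 * (1 + 2.4)) + 395 = 2942 K

2942 K


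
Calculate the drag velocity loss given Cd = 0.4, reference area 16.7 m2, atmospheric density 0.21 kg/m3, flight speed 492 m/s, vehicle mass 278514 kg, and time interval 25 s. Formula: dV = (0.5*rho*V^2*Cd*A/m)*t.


D = 0.5 * 0.21 * 492^2 * 0.4 * 16.7 = 169783.69 N
a = 169783.69 / 278514 = 0.6096 m/s2
dV = 0.6096 * 25 = 15.2 m/s

15.2 m/s


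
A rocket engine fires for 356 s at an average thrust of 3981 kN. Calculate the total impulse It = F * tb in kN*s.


It = 3981 * 356 = 1417236 kN*s

1417236 kN*s


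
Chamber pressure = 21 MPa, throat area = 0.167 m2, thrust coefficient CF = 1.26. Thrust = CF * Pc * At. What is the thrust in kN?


F = 1.26 * 21e6 * 0.167 = 4.4188e+06 N = 4418.8 kN

4418.8 kN


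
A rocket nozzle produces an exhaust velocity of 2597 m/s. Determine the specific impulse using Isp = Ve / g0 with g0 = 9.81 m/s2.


Isp = Ve / g0 = 2597 / 9.81 = 264.7 s

264.7 s


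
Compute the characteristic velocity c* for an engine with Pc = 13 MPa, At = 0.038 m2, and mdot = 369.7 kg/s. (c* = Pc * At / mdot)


c* = 13e6 * 0.038 / 369.7 = 1336 m/s

1336 m/s


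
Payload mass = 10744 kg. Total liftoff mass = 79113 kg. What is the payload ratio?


PR = 10744 / 79113 = 0.1358

0.1358


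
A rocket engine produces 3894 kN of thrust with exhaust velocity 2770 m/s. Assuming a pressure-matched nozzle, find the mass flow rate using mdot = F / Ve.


mdot = F / Ve = 3894000 / 2770 = 1405.8 kg/s

1405.8 kg/s


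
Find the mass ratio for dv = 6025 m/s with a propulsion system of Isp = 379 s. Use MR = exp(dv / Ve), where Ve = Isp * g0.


Ve = 379 * 9.81 = 3717.99 m/s
MR = exp(6025 / 3717.99) = 5.056

5.056


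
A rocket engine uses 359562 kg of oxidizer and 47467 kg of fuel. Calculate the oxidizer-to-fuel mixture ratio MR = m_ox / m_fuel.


MR = 359562 / 47467 = 7.57

7.57


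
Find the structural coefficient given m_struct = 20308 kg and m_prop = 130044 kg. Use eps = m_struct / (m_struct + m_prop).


eps = 20308 / (20308 + 130044) = 0.1351

0.1351


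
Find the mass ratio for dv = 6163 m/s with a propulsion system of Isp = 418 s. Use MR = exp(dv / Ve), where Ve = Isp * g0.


Ve = 418 * 9.81 = 4100.58 m/s
MR = exp(6163 / 4100.58) = 4.495

4.495


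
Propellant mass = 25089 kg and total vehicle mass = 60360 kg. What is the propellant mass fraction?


PMF = 25089 / 60360 = 0.416

0.416


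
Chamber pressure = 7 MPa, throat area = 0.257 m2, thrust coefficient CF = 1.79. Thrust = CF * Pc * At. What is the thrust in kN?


F = 1.79 * 7e6 * 0.257 = 3.2202e+06 N = 3220.2 kN

3220.2 kN


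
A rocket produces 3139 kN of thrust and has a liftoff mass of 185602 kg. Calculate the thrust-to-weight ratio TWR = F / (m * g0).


TWR = 3139000 / (185602 * 9.81) = 1.72

1.72


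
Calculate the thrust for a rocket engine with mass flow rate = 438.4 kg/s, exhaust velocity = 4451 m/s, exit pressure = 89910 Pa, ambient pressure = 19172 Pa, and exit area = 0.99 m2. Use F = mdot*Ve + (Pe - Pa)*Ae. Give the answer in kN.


F = 438.4 * 4451 + (89910 - 19172) * 0.99 = 2.0213e+06 N = 2021.3 kN

2021.3 kN


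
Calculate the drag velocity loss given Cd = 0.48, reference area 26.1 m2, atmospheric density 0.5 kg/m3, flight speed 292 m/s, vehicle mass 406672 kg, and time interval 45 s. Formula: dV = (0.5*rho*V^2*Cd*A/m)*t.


D = 0.5 * 0.5 * 292^2 * 0.48 * 26.1 = 267046.85 N
a = 267046.85 / 406672 = 0.6567 m/s2
dV = 0.6567 * 45 = 29.5 m/s

29.5 m/s


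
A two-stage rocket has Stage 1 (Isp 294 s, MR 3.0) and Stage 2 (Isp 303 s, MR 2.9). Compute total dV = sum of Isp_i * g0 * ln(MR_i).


dV1 = 294 * 9.81 * ln(3.0) = 3168.6 m/s
dV2 = 303 * 9.81 * ln(2.9) = 3164.8 m/s
Total dV = 3168.6 + 3164.8 = 6333.4 m/s ~ 6333 m/s

6333 m/s


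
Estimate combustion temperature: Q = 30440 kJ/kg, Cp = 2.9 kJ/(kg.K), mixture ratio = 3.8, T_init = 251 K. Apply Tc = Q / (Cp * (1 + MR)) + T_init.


Tc = 30440 / (2.9 * (1 + 3.8)) + 251 = 2438 K

2438 K


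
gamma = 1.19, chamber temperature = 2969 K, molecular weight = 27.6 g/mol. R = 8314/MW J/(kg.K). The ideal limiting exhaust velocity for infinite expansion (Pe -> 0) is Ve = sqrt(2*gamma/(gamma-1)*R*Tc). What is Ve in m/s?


R = 8314 / 27.6 = 301.23 J/(kg.K)
Ve = sqrt(2 * 1.19 / (1.19 - 1) * 301.23 * 2969) = 3347 m/s

3347 m/s


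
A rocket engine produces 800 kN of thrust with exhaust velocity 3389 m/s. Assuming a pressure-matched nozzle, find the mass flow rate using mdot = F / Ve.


mdot = F / Ve = 800000 / 3389 = 236.1 kg/s

236.1 kg/s


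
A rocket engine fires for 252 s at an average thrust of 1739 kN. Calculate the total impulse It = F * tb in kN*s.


It = 1739 * 252 = 438228 kN*s

438228 kN*s


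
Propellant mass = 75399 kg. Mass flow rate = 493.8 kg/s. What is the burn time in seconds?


tb = 75399 / 493.8 = 152.7 s

152.7 s


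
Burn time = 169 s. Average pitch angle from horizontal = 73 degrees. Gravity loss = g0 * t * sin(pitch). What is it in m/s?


GL = 9.81 * 169 * sin(73 deg) = 1585 m/s

1585 m/s


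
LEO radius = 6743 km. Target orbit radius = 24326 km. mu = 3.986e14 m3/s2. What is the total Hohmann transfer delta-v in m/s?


V1 = sqrt(mu/r1) = 7688.51 m/s
dV1 = V1*(sqrt(2*r2/(r1+r2)) - 1) = 1932.68 m/s
V2 = sqrt(mu/r2) = 4047.93 m/s
dV2 = V2*(1 - sqrt(2*r1/(r1+r2))) = 1381.01 m/s
Total dV = 3314 m/s

3314 m/s


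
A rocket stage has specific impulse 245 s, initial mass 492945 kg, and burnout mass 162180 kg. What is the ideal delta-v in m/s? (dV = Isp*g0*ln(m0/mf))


Ve = 245 * 9.81 = 2403.45 m/s
dV = 2403.45 * ln(492945/162180) = 2672 m/s

2672 m/s


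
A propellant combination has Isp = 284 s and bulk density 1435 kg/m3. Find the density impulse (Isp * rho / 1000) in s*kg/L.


rho*Isp = 284 * 1435 / 1000 = 408 s*kg/L

408 s*kg/L


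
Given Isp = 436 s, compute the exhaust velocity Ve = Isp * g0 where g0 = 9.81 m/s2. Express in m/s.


Ve = Isp * g0 = 436 * 9.81 = 4277.2 m/s

4277.2 m/s


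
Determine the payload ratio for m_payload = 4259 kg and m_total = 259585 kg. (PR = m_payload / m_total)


PR = 4259 / 259585 = 0.0164

0.0164


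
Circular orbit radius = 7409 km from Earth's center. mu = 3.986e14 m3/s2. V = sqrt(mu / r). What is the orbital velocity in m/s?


V = sqrt(3.986e14 / 7409000) = 7335 m/s

7335 m/s


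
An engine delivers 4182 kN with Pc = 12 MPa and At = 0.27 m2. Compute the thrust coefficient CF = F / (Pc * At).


CF = 4182000 / (12e6 * 0.27) = 1.29

1.29


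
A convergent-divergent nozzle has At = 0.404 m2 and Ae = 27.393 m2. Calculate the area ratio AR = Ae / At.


AR = 27.393 / 0.404 = 67.8

67.8


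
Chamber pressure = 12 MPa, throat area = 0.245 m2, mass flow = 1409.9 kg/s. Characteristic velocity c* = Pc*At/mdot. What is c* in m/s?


c* = 12e6 * 0.245 / 1409.9 = 2085 m/s

2085 m/s


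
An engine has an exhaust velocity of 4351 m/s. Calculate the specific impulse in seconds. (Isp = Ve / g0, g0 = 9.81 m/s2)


Isp = Ve / g0 = 4351 / 9.81 = 443.5 s

443.5 s


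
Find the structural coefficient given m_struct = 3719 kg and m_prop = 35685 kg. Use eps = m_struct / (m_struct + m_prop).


eps = 3719 / (3719 + 35685) = 0.0944

0.0944


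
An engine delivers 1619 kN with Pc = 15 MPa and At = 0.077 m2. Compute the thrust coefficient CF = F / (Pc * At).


CF = 1619000 / (15e6 * 0.077) = 1.4

1.4


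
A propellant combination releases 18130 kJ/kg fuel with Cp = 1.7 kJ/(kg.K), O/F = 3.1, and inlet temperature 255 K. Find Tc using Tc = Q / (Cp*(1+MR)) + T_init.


Tc = 18130 / (1.7 * (1 + 3.1)) + 255 = 2856 K

2856 K


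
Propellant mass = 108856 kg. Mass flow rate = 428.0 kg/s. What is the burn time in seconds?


tb = 108856 / 428.0 = 254.3 s

254.3 s


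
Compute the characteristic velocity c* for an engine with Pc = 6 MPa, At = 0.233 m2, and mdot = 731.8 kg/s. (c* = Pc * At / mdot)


c* = 6e6 * 0.233 / 731.8 = 1910 m/s

1910 m/s


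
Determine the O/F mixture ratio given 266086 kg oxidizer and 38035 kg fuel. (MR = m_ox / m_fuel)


MR = 266086 / 38035 = 7.0

7.0


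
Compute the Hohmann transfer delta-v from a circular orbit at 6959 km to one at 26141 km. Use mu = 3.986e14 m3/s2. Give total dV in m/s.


V1 = sqrt(mu/r1) = 7568.25 m/s
dV1 = V1*(sqrt(2*r2/(r1+r2)) - 1) = 1943.44 m/s
V2 = sqrt(mu/r2) = 3904.88 m/s
dV2 = V2*(1 - sqrt(2*r1/(r1+r2))) = 1372.77 m/s
Total dV = 3316 m/s

3316 m/s


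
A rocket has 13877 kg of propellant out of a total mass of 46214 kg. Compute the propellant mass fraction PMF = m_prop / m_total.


PMF = 13877 / 46214 = 0.3

0.3


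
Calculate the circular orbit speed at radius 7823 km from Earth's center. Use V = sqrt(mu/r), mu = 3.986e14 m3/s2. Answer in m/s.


V = sqrt(3.986e14 / 7823000) = 7138 m/s

7138 m/s


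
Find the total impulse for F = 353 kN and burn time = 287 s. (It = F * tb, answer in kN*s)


It = 353 * 287 = 101311 kN*s

101311 kN*s


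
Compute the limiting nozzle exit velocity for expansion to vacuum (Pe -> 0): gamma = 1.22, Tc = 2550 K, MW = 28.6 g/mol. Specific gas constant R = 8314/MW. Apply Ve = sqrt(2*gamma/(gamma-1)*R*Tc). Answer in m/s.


R = 8314 / 28.6 = 290.7 J/(kg.K)
Ve = sqrt(2 * 1.22 / (1.22 - 1) * 290.7 * 2550) = 2867 m/s

2867 m/s


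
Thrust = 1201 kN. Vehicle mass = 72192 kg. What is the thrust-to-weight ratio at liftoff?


TWR = 1201000 / (72192 * 9.81) = 1.7

1.7


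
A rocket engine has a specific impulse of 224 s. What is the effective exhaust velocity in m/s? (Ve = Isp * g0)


Ve = Isp * g0 = 224 * 9.81 = 2197.4 m/s

2197.4 m/s


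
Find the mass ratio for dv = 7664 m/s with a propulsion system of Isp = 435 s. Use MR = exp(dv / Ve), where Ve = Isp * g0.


Ve = 435 * 9.81 = 4267.35 m/s
MR = exp(7664 / 4267.35) = 6.025

6.025


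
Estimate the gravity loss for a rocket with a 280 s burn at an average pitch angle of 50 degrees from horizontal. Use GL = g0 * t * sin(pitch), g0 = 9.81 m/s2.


GL = 9.81 * 280 * sin(50 deg) = 2104 m/s

2104 m/s


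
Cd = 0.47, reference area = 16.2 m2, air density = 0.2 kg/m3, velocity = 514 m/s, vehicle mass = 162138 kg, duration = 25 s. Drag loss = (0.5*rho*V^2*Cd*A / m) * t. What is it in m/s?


D = 0.5 * 0.2 * 514^2 * 0.47 * 16.2 = 201158.83 N
a = 201158.83 / 162138 = 1.2407 m/s2
dV = 1.2407 * 25 = 31.0 m/s

31.0 m/s


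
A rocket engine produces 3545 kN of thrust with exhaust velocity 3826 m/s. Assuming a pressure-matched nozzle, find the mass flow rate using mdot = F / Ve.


mdot = F / Ve = 3545000 / 3826 = 926.6 kg/s

926.6 kg/s


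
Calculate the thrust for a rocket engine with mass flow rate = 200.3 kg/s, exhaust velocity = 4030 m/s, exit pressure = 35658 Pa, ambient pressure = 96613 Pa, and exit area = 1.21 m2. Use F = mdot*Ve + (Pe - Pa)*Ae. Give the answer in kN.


F = 200.3 * 4030 + (35658 - 96613) * 1.21 = 733453.0 N = 733.5 kN

733.5 kN


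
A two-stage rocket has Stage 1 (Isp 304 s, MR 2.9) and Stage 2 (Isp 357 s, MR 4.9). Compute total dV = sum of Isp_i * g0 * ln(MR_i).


dV1 = 304 * 9.81 * ln(2.9) = 3175.2 m/s
dV2 = 357 * 9.81 * ln(4.9) = 5565.8 m/s
Total dV = 3175.2 + 5565.8 = 8741.0 m/s ~ 8741 m/s

8741 m/s


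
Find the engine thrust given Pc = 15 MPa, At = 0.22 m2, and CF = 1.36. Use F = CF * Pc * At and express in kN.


F = 1.36 * 15e6 * 0.22 = 4.4880e+06 N = 4488.0 kN

4488.0 kN


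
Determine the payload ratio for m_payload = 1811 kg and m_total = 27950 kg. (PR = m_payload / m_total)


PR = 1811 / 27950 = 0.0648

0.0648


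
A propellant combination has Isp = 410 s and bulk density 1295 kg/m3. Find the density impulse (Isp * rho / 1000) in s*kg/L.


rho*Isp = 410 * 1295 / 1000 = 531 s*kg/L

531 s*kg/L


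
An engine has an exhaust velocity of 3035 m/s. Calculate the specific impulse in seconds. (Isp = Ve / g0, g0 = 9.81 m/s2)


Isp = Ve / g0 = 3035 / 9.81 = 309.4 s

309.4 s


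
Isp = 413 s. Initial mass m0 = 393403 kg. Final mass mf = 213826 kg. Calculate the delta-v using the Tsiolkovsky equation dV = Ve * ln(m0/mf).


Ve = 413 * 9.81 = 4051.53 m/s
dV = 4051.53 * ln(393403/213826) = 2470 m/s

2470 m/s


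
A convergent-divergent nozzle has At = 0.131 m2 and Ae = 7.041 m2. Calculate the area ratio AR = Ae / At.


AR = 7.041 / 0.131 = 53.7

53.7


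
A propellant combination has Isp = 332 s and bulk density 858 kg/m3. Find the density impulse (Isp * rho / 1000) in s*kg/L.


rho*Isp = 332 * 858 / 1000 = 285 s*kg/L

285 s*kg/L


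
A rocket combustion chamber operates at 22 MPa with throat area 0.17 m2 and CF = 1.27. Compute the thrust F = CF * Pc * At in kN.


F = 1.27 * 22e6 * 0.17 = 4.7498e+06 N = 4749.8 kN

4749.8 kN


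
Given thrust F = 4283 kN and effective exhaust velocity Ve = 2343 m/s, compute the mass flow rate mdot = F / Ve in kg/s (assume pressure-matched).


mdot = F / Ve = 4283000 / 2343 = 1828.0 kg/s

1828.0 kg/s


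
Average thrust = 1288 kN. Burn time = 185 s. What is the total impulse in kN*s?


It = 1288 * 185 = 238280 kN*s

238280 kN*s


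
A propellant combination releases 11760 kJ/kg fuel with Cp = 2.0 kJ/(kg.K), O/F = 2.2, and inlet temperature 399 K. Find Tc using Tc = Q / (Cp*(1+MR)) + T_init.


Tc = 11760 / (2.0 * (1 + 2.2)) + 399 = 2236 K

2236 K


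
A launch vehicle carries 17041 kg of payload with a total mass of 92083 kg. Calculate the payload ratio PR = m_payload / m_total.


PR = 17041 / 92083 = 0.1851

0.1851


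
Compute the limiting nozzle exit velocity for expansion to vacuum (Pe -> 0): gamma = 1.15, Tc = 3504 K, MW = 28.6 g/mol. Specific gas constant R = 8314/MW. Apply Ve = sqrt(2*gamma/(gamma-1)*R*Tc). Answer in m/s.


R = 8314 / 28.6 = 290.7 J/(kg.K)
Ve = sqrt(2 * 1.15 / (1.15 - 1) * 290.7 * 3504) = 3952 m/s

3952 m/s


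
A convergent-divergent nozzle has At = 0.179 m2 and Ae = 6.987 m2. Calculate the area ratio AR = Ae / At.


AR = 6.987 / 0.179 = 39.0

39.0


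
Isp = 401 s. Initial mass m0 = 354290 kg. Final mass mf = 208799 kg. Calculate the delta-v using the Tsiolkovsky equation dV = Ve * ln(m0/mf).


Ve = 401 * 9.81 = 3933.81 m/s
dV = 3933.81 * ln(354290/208799) = 2080 m/s

2080 m/s


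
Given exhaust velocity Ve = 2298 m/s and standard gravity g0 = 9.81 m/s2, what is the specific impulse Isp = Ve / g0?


Isp = Ve / g0 = 2298 / 9.81 = 234.3 s

234.3 s


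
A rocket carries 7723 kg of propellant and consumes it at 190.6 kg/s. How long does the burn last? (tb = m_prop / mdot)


tb = 7723 / 190.6 = 40.5 s

40.5 s


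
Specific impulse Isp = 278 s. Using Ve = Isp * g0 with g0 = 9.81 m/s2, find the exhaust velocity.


Ve = Isp * g0 = 278 * 9.81 = 2727.2 m/s

2727.2 m/s


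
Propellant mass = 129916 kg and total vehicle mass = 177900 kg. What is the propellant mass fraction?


PMF = 129916 / 177900 = 0.73

0.73


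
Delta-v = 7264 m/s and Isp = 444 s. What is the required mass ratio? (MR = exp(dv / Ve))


Ve = 444 * 9.81 = 4355.64 m/s
MR = exp(7264 / 4355.64) = 5.3

5.3


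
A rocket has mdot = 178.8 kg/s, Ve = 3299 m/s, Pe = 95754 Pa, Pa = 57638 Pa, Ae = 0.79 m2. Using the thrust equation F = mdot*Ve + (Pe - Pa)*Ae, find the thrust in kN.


F = 178.8 * 3299 + (95754 - 57638) * 0.79 = 619973.0 N = 620.0 kN

620.0 kN


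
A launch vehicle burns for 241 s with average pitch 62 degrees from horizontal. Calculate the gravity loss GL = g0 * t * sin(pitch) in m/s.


GL = 9.81 * 241 * sin(62 deg) = 2087 m/s

2087 m/s


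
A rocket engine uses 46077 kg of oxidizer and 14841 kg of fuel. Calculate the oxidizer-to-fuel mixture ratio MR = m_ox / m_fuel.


MR = 46077 / 14841 = 3.1

3.1


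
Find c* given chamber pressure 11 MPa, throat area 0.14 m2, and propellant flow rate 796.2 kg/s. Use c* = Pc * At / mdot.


c* = 11e6 * 0.14 / 796.2 = 1934 m/s

1934 m/s


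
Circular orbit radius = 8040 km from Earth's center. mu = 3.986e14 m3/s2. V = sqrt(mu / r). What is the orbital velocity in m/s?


V = sqrt(3.986e14 / 8040000) = 7041 m/s

7041 m/s


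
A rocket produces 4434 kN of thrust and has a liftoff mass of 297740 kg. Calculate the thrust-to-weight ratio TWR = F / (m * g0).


TWR = 4434000 / (297740 * 9.81) = 1.52

1.52


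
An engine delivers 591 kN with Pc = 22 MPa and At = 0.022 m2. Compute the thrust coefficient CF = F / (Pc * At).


CF = 591000 / (22e6 * 0.022) = 1.22

1.22


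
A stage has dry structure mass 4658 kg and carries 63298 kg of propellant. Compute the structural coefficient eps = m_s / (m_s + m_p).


eps = 4658 / (4658 + 63298) = 0.0685

0.0685


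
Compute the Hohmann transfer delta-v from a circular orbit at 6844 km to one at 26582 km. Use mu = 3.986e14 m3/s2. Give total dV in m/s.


V1 = sqrt(mu/r1) = 7631.57 m/s
dV1 = V1*(sqrt(2*r2/(r1+r2)) - 1) = 1992.98 m/s
V2 = sqrt(mu/r2) = 3872.35 m/s
dV2 = V2*(1 - sqrt(2*r1/(r1+r2))) = 1394.34 m/s
Total dV = 3387 m/s

3387 m/s


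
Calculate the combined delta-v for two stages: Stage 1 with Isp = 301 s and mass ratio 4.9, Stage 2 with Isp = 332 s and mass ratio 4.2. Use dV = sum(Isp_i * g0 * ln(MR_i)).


dV1 = 301 * 9.81 * ln(4.9) = 4692.7 m/s
dV2 = 332 * 9.81 * ln(4.2) = 4674.0 m/s
Total dV = 4692.7 + 4674.0 = 9366.7 m/s ~ 9367 m/s

9367 m/s


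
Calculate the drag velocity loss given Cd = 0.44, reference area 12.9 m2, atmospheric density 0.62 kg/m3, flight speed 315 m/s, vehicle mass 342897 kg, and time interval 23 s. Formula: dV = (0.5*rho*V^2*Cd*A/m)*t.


D = 0.5 * 0.62 * 315^2 * 0.44 * 12.9 = 174592.34 N
a = 174592.34 / 342897 = 0.5092 m/s2
dV = 0.5092 * 23 = 11.7 m/s

11.7 m/s


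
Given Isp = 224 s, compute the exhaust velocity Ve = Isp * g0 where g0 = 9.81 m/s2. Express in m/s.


Ve = Isp * g0 = 224 * 9.81 = 2197.4 m/s

2197.4 m/s


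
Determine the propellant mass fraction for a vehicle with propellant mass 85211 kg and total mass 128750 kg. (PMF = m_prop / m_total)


PMF = 85211 / 128750 = 0.662

0.662


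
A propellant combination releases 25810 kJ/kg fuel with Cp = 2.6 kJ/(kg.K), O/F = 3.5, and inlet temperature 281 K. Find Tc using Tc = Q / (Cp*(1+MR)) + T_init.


Tc = 25810 / (2.6 * (1 + 3.5)) + 281 = 2487 K

2487 K


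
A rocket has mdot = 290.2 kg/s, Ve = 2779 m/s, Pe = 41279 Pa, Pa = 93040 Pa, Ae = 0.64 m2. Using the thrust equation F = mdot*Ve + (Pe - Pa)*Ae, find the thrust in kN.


F = 290.2 * 2779 + (41279 - 93040) * 0.64 = 773339.0 N = 773.3 kN

773.3 kN


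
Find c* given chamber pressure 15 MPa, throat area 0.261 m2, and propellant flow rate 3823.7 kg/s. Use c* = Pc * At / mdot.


c* = 15e6 * 0.261 / 3823.7 = 1024 m/s

1024 m/s


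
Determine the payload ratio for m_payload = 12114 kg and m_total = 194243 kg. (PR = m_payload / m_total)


PR = 12114 / 194243 = 0.0624

0.0624


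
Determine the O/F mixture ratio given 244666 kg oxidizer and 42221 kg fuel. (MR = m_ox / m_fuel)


MR = 244666 / 42221 = 5.79

5.79


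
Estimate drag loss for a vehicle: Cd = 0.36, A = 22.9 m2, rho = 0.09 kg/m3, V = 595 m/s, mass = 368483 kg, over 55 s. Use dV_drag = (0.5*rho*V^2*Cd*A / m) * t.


D = 0.5 * 0.09 * 595^2 * 0.36 * 22.9 = 131336.19 N
a = 131336.19 / 368483 = 0.3564 m/s2
dV = 0.3564 * 55 = 19.6 m/s

19.6 m/s


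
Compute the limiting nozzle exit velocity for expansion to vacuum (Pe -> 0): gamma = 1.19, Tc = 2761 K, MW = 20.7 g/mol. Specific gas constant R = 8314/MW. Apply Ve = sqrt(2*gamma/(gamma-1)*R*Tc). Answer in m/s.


R = 8314 / 20.7 = 401.64 J/(kg.K)
Ve = sqrt(2 * 1.19 / (1.19 - 1) * 401.64 * 2761) = 3727 m/s

3727 m/s


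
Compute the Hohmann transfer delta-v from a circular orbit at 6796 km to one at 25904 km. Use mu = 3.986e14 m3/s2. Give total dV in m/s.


V1 = sqrt(mu/r1) = 7658.47 m/s
dV1 = V1*(sqrt(2*r2/(r1+r2)) - 1) = 1981.3 m/s
V2 = sqrt(mu/r2) = 3922.7 m/s
dV2 = V2*(1 - sqrt(2*r1/(r1+r2))) = 1393.68 m/s
Total dV = 3375 m/s

3375 m/s


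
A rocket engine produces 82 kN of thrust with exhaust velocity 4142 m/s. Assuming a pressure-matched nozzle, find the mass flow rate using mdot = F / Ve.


mdot = F / Ve = 82000 / 4142 = 19.8 kg/s

19.8 kg/s


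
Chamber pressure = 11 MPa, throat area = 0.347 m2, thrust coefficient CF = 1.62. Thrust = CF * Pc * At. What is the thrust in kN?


F = 1.62 * 11e6 * 0.347 = 6.1835e+06 N = 6183.5 kN

6183.5 kN


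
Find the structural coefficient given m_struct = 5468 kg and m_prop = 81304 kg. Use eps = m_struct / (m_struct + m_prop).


eps = 5468 / (5468 + 81304) = 0.063

0.063


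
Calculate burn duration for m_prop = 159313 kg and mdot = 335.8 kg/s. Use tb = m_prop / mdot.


tb = 159313 / 335.8 = 474.4 s

474.4 s


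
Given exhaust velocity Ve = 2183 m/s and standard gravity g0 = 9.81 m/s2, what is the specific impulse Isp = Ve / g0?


Isp = Ve / g0 = 2183 / 9.81 = 222.5 s

222.5 s


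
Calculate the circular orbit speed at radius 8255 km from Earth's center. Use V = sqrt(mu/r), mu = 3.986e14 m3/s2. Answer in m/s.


V = sqrt(3.986e14 / 8255000) = 6949 m/s

6949 m/s


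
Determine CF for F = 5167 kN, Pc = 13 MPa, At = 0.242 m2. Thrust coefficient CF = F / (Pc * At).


CF = 5167000 / (13e6 * 0.242) = 1.64

1.64


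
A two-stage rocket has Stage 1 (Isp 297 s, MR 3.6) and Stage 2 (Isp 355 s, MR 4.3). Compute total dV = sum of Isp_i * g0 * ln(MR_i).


dV1 = 297 * 9.81 * ln(3.6) = 3732.1 m/s
dV2 = 355 * 9.81 * ln(4.3) = 5079.7 m/s
Total dV = 3732.1 + 5079.7 = 8811.8 m/s ~ 8812 m/s

8812 m/s


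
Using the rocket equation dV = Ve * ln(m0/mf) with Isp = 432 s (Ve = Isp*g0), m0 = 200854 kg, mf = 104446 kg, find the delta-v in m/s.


Ve = 432 * 9.81 = 4237.92 m/s
dV = 4237.92 * ln(200854/104446) = 2771 m/s

2771 m/s


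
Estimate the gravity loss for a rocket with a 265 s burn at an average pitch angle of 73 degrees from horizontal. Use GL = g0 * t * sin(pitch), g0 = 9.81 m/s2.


GL = 9.81 * 265 * sin(73 deg) = 2486 m/s

2486 m/s


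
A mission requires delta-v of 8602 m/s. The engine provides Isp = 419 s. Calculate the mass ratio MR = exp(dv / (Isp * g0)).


Ve = 419 * 9.81 = 4110.39 m/s
MR = exp(8602 / 4110.39) = 8.107

8.107


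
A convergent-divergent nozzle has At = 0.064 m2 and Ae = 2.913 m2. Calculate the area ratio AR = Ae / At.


AR = 2.913 / 0.064 = 45.5

45.5


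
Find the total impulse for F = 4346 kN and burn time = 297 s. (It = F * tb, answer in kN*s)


It = 4346 * 297 = 1290762 kN*s

1290762 kN*s


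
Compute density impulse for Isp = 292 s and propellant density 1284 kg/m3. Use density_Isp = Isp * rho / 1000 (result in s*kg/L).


rho*Isp = 292 * 1284 / 1000 = 375 s*kg/L

375 s*kg/L


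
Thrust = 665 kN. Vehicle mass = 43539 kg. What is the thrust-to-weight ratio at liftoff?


TWR = 665000 / (43539 * 9.81) = 1.56

1.56


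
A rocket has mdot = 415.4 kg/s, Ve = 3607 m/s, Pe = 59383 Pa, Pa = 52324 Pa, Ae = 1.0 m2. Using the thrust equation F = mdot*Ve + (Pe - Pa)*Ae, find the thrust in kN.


F = 415.4 * 3607 + (59383 - 52324) * 1.0 = 1.5054e+06 N = 1505.4 kN

1505.4 kN


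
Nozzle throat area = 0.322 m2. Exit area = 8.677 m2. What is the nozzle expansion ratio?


AR = 8.677 / 0.322 = 26.9

26.9


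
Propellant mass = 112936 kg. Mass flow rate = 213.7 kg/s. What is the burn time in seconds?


tb = 112936 / 213.7 = 528.5 s

528.5 s


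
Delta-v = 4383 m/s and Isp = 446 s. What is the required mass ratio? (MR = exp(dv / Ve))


Ve = 446 * 9.81 = 4375.26 m/s
MR = exp(4383 / 4375.26) = 2.723

2.723


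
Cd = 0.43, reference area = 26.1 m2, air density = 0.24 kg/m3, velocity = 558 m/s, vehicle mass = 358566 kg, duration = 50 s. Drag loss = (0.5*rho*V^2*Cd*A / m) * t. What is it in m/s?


D = 0.5 * 0.24 * 558^2 * 0.43 * 26.1 = 419332.58 N
a = 419332.58 / 358566 = 1.1695 m/s2
dV = 1.1695 * 50 = 58.5 m/s

58.5 m/s


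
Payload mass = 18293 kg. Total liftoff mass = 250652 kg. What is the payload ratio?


PR = 18293 / 250652 = 0.073

0.073


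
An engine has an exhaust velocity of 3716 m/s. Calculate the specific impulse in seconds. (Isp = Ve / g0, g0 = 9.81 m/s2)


Isp = Ve / g0 = 3716 / 9.81 = 378.8 s

378.8 s


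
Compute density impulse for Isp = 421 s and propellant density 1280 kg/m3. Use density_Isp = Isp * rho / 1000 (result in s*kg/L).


rho*Isp = 421 * 1280 / 1000 = 539 s*kg/L

539 s*kg/L


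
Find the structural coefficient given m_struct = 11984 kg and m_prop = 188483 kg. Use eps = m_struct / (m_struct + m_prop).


eps = 11984 / (11984 + 188483) = 0.0598

0.0598


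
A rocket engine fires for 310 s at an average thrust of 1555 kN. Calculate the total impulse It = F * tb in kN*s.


It = 1555 * 310 = 482050 kN*s

482050 kN*s


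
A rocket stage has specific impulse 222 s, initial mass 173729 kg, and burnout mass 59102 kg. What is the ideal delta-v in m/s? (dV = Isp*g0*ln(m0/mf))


Ve = 222 * 9.81 = 2177.82 m/s
dV = 2177.82 * ln(173729/59102) = 2348 m/s

2348 m/s


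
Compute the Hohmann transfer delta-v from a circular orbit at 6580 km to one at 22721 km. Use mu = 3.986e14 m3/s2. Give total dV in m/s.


V1 = sqrt(mu/r1) = 7783.16 m/s
dV1 = V1*(sqrt(2*r2/(r1+r2)) - 1) = 1909.51 m/s
V2 = sqrt(mu/r2) = 4188.47 m/s
dV2 = V2*(1 - sqrt(2*r1/(r1+r2))) = 1381.47 m/s
Total dV = 3291 m/s

3291 m/s


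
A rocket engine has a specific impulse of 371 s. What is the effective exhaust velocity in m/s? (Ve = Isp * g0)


Ve = Isp * g0 = 371 * 9.81 = 3639.5 m/s

3639.5 m/s


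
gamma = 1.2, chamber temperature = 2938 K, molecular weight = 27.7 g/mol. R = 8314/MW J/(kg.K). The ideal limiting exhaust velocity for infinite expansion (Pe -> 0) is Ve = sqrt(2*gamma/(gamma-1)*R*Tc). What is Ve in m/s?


R = 8314 / 27.7 = 300.14 J/(kg.K)
Ve = sqrt(2 * 1.2 / (1.2 - 1) * 300.14 * 2938) = 3253 m/s

3253 m/s


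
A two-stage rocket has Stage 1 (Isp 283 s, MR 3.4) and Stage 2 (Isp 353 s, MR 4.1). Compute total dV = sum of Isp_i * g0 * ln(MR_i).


dV1 = 283 * 9.81 * ln(3.4) = 3397.5 m/s
dV2 = 353 * 9.81 * ln(4.1) = 4886.1 m/s
Total dV = 3397.5 + 4886.1 = 8283.6 m/s ~ 8284 m/s

8284 m/s


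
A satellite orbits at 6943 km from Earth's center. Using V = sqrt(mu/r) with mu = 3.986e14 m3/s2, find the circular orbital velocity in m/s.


V = sqrt(3.986e14 / 6943000) = 7577 m/s

7577 m/s


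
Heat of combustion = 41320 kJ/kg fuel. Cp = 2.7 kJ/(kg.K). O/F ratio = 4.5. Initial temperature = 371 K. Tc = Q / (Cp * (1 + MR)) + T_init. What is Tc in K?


Tc = 41320 / (2.7 * (1 + 4.5)) + 371 = 3153 K

3153 K


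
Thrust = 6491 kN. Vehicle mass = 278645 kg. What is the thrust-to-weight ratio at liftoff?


TWR = 6491000 / (278645 * 9.81) = 2.37

2.37


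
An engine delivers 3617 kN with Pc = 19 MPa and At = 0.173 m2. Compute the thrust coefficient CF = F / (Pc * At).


CF = 3617000 / (19e6 * 0.173) = 1.1

1.1


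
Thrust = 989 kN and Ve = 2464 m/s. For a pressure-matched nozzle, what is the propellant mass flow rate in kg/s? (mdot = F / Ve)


mdot = F / Ve = 989000 / 2464 = 401.4 kg/s

401.4 kg/s


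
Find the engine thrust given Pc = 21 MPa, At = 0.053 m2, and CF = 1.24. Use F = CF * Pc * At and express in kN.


F = 1.24 * 21e6 * 0.053 = 1.3801e+06 N = 1380.1 kN

1380.1 kN


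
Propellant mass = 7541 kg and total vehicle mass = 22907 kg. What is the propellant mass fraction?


PMF = 7541 / 22907 = 0.329

0.329


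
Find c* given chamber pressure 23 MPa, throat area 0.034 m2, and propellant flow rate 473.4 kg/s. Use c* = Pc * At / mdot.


c* = 23e6 * 0.034 / 473.4 = 1652 m/s

1652 m/s


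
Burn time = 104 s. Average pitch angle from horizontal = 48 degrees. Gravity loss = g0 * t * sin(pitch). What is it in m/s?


GL = 9.81 * 104 * sin(48 deg) = 758 m/s

758 m/s


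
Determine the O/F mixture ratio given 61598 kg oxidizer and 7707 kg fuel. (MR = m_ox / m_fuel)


MR = 61598 / 7707 = 7.99

7.99


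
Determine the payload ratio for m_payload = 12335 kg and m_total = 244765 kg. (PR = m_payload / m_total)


PR = 12335 / 244765 = 0.0504

0.0504


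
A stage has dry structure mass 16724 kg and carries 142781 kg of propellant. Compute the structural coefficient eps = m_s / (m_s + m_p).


eps = 16724 / (16724 + 142781) = 0.1048

0.1048


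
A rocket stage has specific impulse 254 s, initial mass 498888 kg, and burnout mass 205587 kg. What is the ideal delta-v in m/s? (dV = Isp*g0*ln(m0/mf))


Ve = 254 * 9.81 = 2491.74 m/s
dV = 2491.74 * ln(498888/205587) = 2209 m/s

2209 m/s


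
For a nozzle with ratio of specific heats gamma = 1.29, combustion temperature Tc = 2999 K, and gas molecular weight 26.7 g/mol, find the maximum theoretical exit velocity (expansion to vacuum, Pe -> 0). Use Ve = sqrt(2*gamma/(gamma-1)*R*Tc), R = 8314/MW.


R = 8314 / 26.7 = 311.39 J/(kg.K)
Ve = sqrt(2 * 1.29 / (1.29 - 1) * 311.39 * 2999) = 2882 m/s

2882 m/s


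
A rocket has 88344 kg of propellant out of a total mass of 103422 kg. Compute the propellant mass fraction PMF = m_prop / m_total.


PMF = 88344 / 103422 = 0.854

0.854


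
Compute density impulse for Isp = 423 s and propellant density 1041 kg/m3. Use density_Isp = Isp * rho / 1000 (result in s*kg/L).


rho*Isp = 423 * 1041 / 1000 = 440 s*kg/L

440 s*kg/L


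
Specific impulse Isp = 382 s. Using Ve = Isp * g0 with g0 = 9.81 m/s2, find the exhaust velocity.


Ve = Isp * g0 = 382 * 9.81 = 3747.4 m/s

3747.4 m/s


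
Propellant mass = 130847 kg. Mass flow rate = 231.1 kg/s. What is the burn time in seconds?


tb = 130847 / 231.1 = 566.2 s

566.2 s


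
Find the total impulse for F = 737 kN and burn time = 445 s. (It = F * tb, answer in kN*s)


It = 737 * 445 = 327965 kN*s

327965 kN*s


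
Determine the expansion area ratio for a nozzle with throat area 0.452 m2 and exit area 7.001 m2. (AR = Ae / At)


AR = 7.001 / 0.452 = 15.5

15.5


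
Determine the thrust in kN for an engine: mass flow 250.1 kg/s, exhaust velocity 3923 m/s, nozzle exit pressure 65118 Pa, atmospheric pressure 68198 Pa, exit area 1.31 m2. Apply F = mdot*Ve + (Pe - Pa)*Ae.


F = 250.1 * 3923 + (65118 - 68198) * 1.31 = 977107.0 N = 977.1 kN

977.1 kN


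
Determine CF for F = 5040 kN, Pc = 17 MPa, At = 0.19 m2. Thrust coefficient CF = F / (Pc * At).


CF = 5040000 / (17e6 * 0.19) = 1.56

1.56


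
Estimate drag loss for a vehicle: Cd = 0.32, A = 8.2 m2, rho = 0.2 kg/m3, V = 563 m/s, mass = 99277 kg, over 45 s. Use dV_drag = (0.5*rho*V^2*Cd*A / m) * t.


D = 0.5 * 0.2 * 563^2 * 0.32 * 8.2 = 83172.67 N
a = 83172.67 / 99277 = 0.8378 m/s2
dV = 0.8378 * 45 = 37.7 m/s

37.7 m/s
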